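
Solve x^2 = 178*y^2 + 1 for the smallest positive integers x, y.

First expand sqrt(178) as a continued fraction. With x_i = (sqrt(178) + m_i)/d_i and (m_0, d_0) = (0, 1): a_0 = floor(sqrt(178)) = 13, since 13^2 = 169 <= 178 < 196 = 14^2.
Iterate m_{i+1} = d_i*a_i - m_i, d_{i+1} = (178 - m_{i+1}^2)/d_i, a_{i+1} = floor((a_0 + m_{i+1})/d_{i+1}):
  m_1 = 1*13 - 0 = 13, d_1 = (178 - 13^2)/1 = 9/1 = 9, a_1 = floor((13 + 13)/9) = 2.
  m_2 = 9*2 - 13 = 5, d_2 = (178 - 5^2)/9 = 153/9 = 17, a_2 = floor((13 + 5)/17) = 1.
  m_3 = 17*1 - 5 = 12, d_3 = (178 - 12^2)/17 = 34/17 = 2, a_3 = floor((13 + 12)/2) = 12.
  m_4 = 2*12 - 12 = 12, d_4 = (178 - 12^2)/2 = 34/2 = 17, a_4 = floor((13 + 12)/17) = 1.
  m_5 = 17*1 - 12 = 5, d_5 = (178 - 5^2)/17 = 153/17 = 9, a_5 = floor((13 + 5)/9) = 2.
  m_6 = 9*2 - 5 = 13, d_6 = (178 - 13^2)/9 = 9/9 = 1, a_6 = floor((13 + 13)/1) = 26.
  m_7 = 1*26 - 13 = 13, d_7 = (178 - 13^2)/1 = 9/1 = 9: (m_7, d_7) = (m_1, d_1) = (13, 9), so from here the quotients repeat a_1, ..., a_6; the period length is 6.
So sqrt(178) = [13; (2, 1, 12, 1, 2, 26)] with period length k = 6.
k is even, so the fundamental solution of x^2 - 178y^2 = 1 is (p_{k-1}, q_{k-1}) = (p_5, q_5); compute convergents through index 5.
Convergents (p_i = a_i*p_{i-1} + p_{i-2}, q_i = a_i*q_{i-1} + q_{i-2} with p_{-2}=0, p_{-1}=1, q_{-2}=1, q_{-1}=0):
  i=0: a_0=13, p_0 = 13*1 + 0 = 13, q_0 = 13*0 + 1 = 1.
  i=1: a_1=2, p_1 = 2*13 + 1 = 27, q_1 = 2*1 + 0 = 2.
  i=2: a_2=1, p_2 = 1*27 + 13 = 40, q_2 = 1*2 + 1 = 3.
  i=3: a_3=12, p_3 = 12*40 + 27 = 507, q_3 = 12*3 + 2 = 38.
  i=4: a_4=1, p_4 = 1*507 + 40 = 547, q_4 = 1*38 + 3 = 41.
  i=5: a_5=2, p_5 = 2*547 + 507 = 1601, q_5 = 2*41 + 38 = 120.
Check: 1601^2 - 178*120^2 = 2563201 - 2563200 = 1, so (x, y) = (1601, 120) solves the equation, and by the theorem it is the least positive solution.

(x, y) = (1601, 120)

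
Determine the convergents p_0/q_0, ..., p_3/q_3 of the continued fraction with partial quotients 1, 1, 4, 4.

Using the convergent recurrence p_i = a_i*p_{i-1} + p_{i-2}, q_i = a_i*q_{i-1} + q_{i-2} with p_{-2}=0, p_{-1}=1, q_{-2}=1, q_{-1}=0:
  i=0: a_0=1, p_0 = 1*1 + 0 = 1, q_0 = 1*0 + 1 = 1.
  i=1: a_1=1, p_1 = 1*1 + 1 = 2, q_1 = 1*1 + 0 = 1.
  i=2: a_2=4, p_2 = 4*2 + 1 = 9, q_2 = 4*1 + 1 = 5.
  i=3: a_3=4, p_3 = 4*9 + 2 = 38, q_3 = 4*5 + 1 = 21.

1/1, 2/1, 9/5, 38/21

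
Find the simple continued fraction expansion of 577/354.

[1; 1, 1, 1, 2, 2, 1, 3, 1, 2]

Run the Euclidean algorithm on 577 and 354; the successive quotients are the partial quotients a_0, a_1, ... (each step inverts the fractional part left over by the previous one):
  577 = 1*354 + 223, so a_0 = 1.
  354 = 1*223 + 131, so a_1 = 1.
  223 = 1*131 + 92, so a_2 = 1.
  131 = 1*92 + 39, so a_3 = 1.
  92 = 2*39 + 14, so a_4 = 2.
  39 = 2*14 + 11, so a_5 = 2.
  14 = 1*11 + 3, so a_6 = 1.
  11 = 3*3 + 2, so a_7 = 3.
  3 = 1*2 + 1, so a_8 = 1.
  2 = 2*1 + 0, so a_9 = 2.
The remainder reaches 0 after 10 divisions, so the expansion has 10 partial quotients, read off in order.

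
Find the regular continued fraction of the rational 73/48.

[1; 1, 1, 11, 2]

Run the Euclidean algorithm on 73 and 48; the successive quotients are the partial quotients a_0, a_1, ... (each step inverts the fractional part left over by the previous one):
  73 = 1*48 + 25, so a_0 = 1.
  48 = 1*25 + 23, so a_1 = 1.
  25 = 1*23 + 2, so a_2 = 1.
  23 = 11*2 + 1, so a_3 = 11.
  2 = 2*1 + 0, so a_4 = 2.
The remainder reaches 0 after 5 divisions, so the expansion has 5 partial quotients, read off in order.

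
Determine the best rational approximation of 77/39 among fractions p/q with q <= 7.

Expand x = 77/39 as a continued fraction with the Euclidean algorithm:
  77 = 1*39 + 38, so a_0 = 1.
  39 = 1*38 + 1, so a_1 = 1.
  38 = 38*1 + 0, so a_2 = 38.
so x = [1; 1, 38].
Convergents (p_i = a_i*p_{i-1} + p_{i-2}, q_i = a_i*q_{i-1} + q_{i-2} with p_{-2}=0, p_{-1}=1, q_{-2}=1, q_{-1}=0), until the denominator exceeds 7:
  i=0: a_0=1, p_0 = 1*1 + 0 = 1, q_0 = 1*0 + 1 = 1.
  i=1: a_1=1, p_1 = 1*1 + 1 = 2, q_1 = 1*1 + 0 = 1.
  i=2: a_2=38, p_2 = 38*2 + 1 = 77, q_2 = 38*1 + 1 = 39.
q_2 = 39 > 7, so the last convergent with denominator <= 7 is p_1/q_1 = 2/1.
The closest fraction with denominator <= 7 is either p_1/q_1 or the intermediate fraction (k*p_1 + p_0)/(k*q_1 + q_0) with the largest k >= 1 whose denominator stays <= 7; these approach x as k grows, and every other convergent or intermediate fraction in range is farther away.
Largest k: floor((7 - q_0)/q_1) = floor((7 - 1)/1) = 6.
That gives (6*2 + 1)/(6*1 + 1) = 13/7.
Compare the errors: |x - 2/1| = |77*1 - 2*39|/(39*1) = 1/39, and |x - 13/7| = |77*7 - 13*39|/(39*7) = 32/273.
Cross-multiplying, 1*273 = 273 < 1248 = 32*39, so 1/39 is smaller: the convergent 2/1 is closer to x than 13/7.

2/1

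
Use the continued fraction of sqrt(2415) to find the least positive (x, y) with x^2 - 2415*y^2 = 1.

(x, y) = (344, 7)

First expand sqrt(2415) as a continued fraction. With x_i = (sqrt(2415) + m_i)/d_i and (m_0, d_0) = (0, 1): a_0 = floor(sqrt(2415)) = 49, since 49^2 = 2401 <= 2415 < 2500 = 50^2.
Iterate m_{i+1} = d_i*a_i - m_i, d_{i+1} = (2415 - m_{i+1}^2)/d_i, a_{i+1} = floor((a_0 + m_{i+1})/d_{i+1}):
  m_1 = 1*49 - 0 = 49, d_1 = (2415 - 49^2)/1 = 14/1 = 14, a_1 = floor((49 + 49)/14) = 7.
  m_2 = 14*7 - 49 = 49, d_2 = (2415 - 49^2)/14 = 14/14 = 1, a_2 = floor((49 + 49)/1) = 98.
  m_3 = 1*98 - 49 = 49, d_3 = (2415 - 49^2)/1 = 14/1 = 14: (m_3, d_3) = (m_1, d_1) = (49, 14), so from here the quotients repeat a_1, a_2; the period length is 2.
So sqrt(2415) = [49; (7, 98)] with period length k = 2.
k is even, so the fundamental solution of x^2 - 2415y^2 = 1 is (p_{k-1}, q_{k-1}) = (p_1, q_1); compute convergents through index 1.
Convergents (p_i = a_i*p_{i-1} + p_{i-2}, q_i = a_i*q_{i-1} + q_{i-2} with p_{-2}=0, p_{-1}=1, q_{-2}=1, q_{-1}=0):
  i=0: a_0=49, p_0 = 49*1 + 0 = 49, q_0 = 49*0 + 1 = 1.
  i=1: a_1=7, p_1 = 7*49 + 1 = 344, q_1 = 7*1 + 0 = 7.
Check: 344^2 - 2415*7^2 = 118336 - 118335 = 1, so (x, y) = (344, 7) solves the equation, and by the theorem it is the least positive solution.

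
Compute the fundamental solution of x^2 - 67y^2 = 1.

(x, y) = (48842, 5967)

First expand sqrt(67) as a continued fraction. With x_i = (sqrt(67) + m_i)/d_i and (m_0, d_0) = (0, 1): a_0 = floor(sqrt(67)) = 8, since 8^2 = 64 <= 67 < 81 = 9^2.
Iterate m_{i+1} = d_i*a_i - m_i, d_{i+1} = (67 - m_{i+1}^2)/d_i, a_{i+1} = floor((a_0 + m_{i+1})/d_{i+1}):
  m_1 = 1*8 - 0 = 8, d_1 = (67 - 8^2)/1 = 3/1 = 3, a_1 = floor((8 + 8)/3) = 5.
  m_2 = 3*5 - 8 = 7, d_2 = (67 - 7^2)/3 = 18/3 = 6, a_2 = floor((8 + 7)/6) = 2.
  m_3 = 6*2 - 7 = 5, d_3 = (67 - 5^2)/6 = 42/6 = 7, a_3 = floor((8 + 5)/7) = 1.
  m_4 = 7*1 - 5 = 2, d_4 = (67 - 2^2)/7 = 63/7 = 9, a_4 = floor((8 + 2)/9) = 1.
  m_5 = 9*1 - 2 = 7, d_5 = (67 - 7^2)/9 = 18/9 = 2, a_5 = floor((8 + 7)/2) = 7.
  m_6 = 2*7 - 7 = 7, d_6 = (67 - 7^2)/2 = 18/2 = 9, a_6 = floor((8 + 7)/9) = 1.
  m_7 = 9*1 - 7 = 2, d_7 = (67 - 2^2)/9 = 63/9 = 7, a_7 = floor((8 + 2)/7) = 1.
  m_8 = 7*1 - 2 = 5, d_8 = (67 - 5^2)/7 = 42/7 = 6, a_8 = floor((8 + 5)/6) = 2.
  m_9 = 6*2 - 5 = 7, d_9 = (67 - 7^2)/6 = 18/6 = 3, a_9 = floor((8 + 7)/3) = 5.
  m_10 = 3*5 - 7 = 8, d_10 = (67 - 8^2)/3 = 3/3 = 1, a_10 = floor((8 + 8)/1) = 16.
  m_11 = 1*16 - 8 = 8, d_11 = (67 - 8^2)/1 = 3/1 = 3: (m_11, d_11) = (m_1, d_1) = (8, 3), so from here the quotients repeat a_1, ..., a_10; the period length is 10.
So sqrt(67) = [8; (5, 2, 1, 1, 7, 1, 1, 2, 5, 16)] with period length k = 10.
k is even, so the fundamental solution of x^2 - 67y^2 = 1 is (p_{k-1}, q_{k-1}) = (p_9, q_9); compute convergents through index 9.
Convergents (p_i = a_i*p_{i-1} + p_{i-2}, q_i = a_i*q_{i-1} + q_{i-2} with p_{-2}=0, p_{-1}=1, q_{-2}=1, q_{-1}=0):
  i=0: a_0=8, p_0 = 8*1 + 0 = 8, q_0 = 8*0 + 1 = 1.
  i=1: a_1=5, p_1 = 5*8 + 1 = 41, q_1 = 5*1 + 0 = 5.
  i=2: a_2=2, p_2 = 2*41 + 8 = 90, q_2 = 2*5 + 1 = 11.
  i=3: a_3=1, p_3 = 1*90 + 41 = 131, q_3 = 1*11 + 5 = 16.
  i=4: a_4=1, p_4 = 1*131 + 90 = 221, q_4 = 1*16 + 11 = 27.
  i=5: a_5=7, p_5 = 7*221 + 131 = 1678, q_5 = 7*27 + 16 = 205.
  i=6: a_6=1, p_6 = 1*1678 + 221 = 1899, q_6 = 1*205 + 27 = 232.
  i=7: a_7=1, p_7 = 1*1899 + 1678 = 3577, q_7 = 1*232 + 205 = 437.
  i=8: a_8=2, p_8 = 2*3577 + 1899 = 9053, q_8 = 2*437 + 232 = 1106.
  i=9: a_9=5, p_9 = 5*9053 + 3577 = 48842, q_9 = 5*1106 + 437 = 5967.
Check: 48842^2 - 67*5967^2 = 2385540964 - 2385540963 = 1, so (x, y) = (48842, 5967) solves the equation, and by the theorem it is the least positive solution.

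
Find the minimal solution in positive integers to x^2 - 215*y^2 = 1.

(x, y) = (44, 3)

First expand sqrt(215) as a continued fraction. With x_i = (sqrt(215) + m_i)/d_i and (m_0, d_0) = (0, 1): a_0 = floor(sqrt(215)) = 14, since 14^2 = 196 <= 215 < 225 = 15^2.
Iterate m_{i+1} = d_i*a_i - m_i, d_{i+1} = (215 - m_{i+1}^2)/d_i, a_{i+1} = floor((a_0 + m_{i+1})/d_{i+1}):
  m_1 = 1*14 - 0 = 14, d_1 = (215 - 14^2)/1 = 19/1 = 19, a_1 = floor((14 + 14)/19) = 1.
  m_2 = 19*1 - 14 = 5, d_2 = (215 - 5^2)/19 = 190/19 = 10, a_2 = floor((14 + 5)/10) = 1.
  m_3 = 10*1 - 5 = 5, d_3 = (215 - 5^2)/10 = 190/10 = 19, a_3 = floor((14 + 5)/19) = 1.
  m_4 = 19*1 - 5 = 14, d_4 = (215 - 14^2)/19 = 19/19 = 1, a_4 = floor((14 + 14)/1) = 28.
  m_5 = 1*28 - 14 = 14, d_5 = (215 - 14^2)/1 = 19/1 = 19: (m_5, d_5) = (m_1, d_1) = (14, 19), so from here the quotients repeat a_1, ..., a_4; the period length is 4.
So sqrt(215) = [14; (1, 1, 1, 28)] with period length k = 4.
k is even, so the fundamental solution of x^2 - 215y^2 = 1 is (p_{k-1}, q_{k-1}) = (p_3, q_3); compute convergents through index 3.
Convergents (p_i = a_i*p_{i-1} + p_{i-2}, q_i = a_i*q_{i-1} + q_{i-2} with p_{-2}=0, p_{-1}=1, q_{-2}=1, q_{-1}=0):
  i=0: a_0=14, p_0 = 14*1 + 0 = 14, q_0 = 14*0 + 1 = 1.
  i=1: a_1=1, p_1 = 1*14 + 1 = 15, q_1 = 1*1 + 0 = 1.
  i=2: a_2=1, p_2 = 1*15 + 14 = 29, q_2 = 1*1 + 1 = 2.
  i=3: a_3=1, p_3 = 1*29 + 15 = 44, q_3 = 1*2 + 1 = 3.
Check: 44^2 - 215*3^2 = 1936 - 1935 = 1, so (x, y) = (44, 3) solves the equation, and by the theorem it is the least positive solution.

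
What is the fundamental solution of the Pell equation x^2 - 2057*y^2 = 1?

(x, y) = (2177, 48)

First expand sqrt(2057) as a continued fraction. With x_i = (sqrt(2057) + m_i)/d_i and (m_0, d_0) = (0, 1): a_0 = floor(sqrt(2057)) = 45, since 45^2 = 2025 <= 2057 < 2116 = 46^2.
Iterate m_{i+1} = d_i*a_i - m_i, d_{i+1} = (2057 - m_{i+1}^2)/d_i, a_{i+1} = floor((a_0 + m_{i+1})/d_{i+1}):
  m_1 = 1*45 - 0 = 45, d_1 = (2057 - 45^2)/1 = 32/1 = 32, a_1 = floor((45 + 45)/32) = 2.
  m_2 = 32*2 - 45 = 19, d_2 = (2057 - 19^2)/32 = 1696/32 = 53, a_2 = floor((45 + 19)/53) = 1.
  m_3 = 53*1 - 19 = 34, d_3 = (2057 - 34^2)/53 = 901/53 = 17, a_3 = floor((45 + 34)/17) = 4.
  m_4 = 17*4 - 34 = 34, d_4 = (2057 - 34^2)/17 = 901/17 = 53, a_4 = floor((45 + 34)/53) = 1.
  m_5 = 53*1 - 34 = 19, d_5 = (2057 - 19^2)/53 = 1696/53 = 32, a_5 = floor((45 + 19)/32) = 2.
  m_6 = 32*2 - 19 = 45, d_6 = (2057 - 45^2)/32 = 32/32 = 1, a_6 = floor((45 + 45)/1) = 90.
  m_7 = 1*90 - 45 = 45, d_7 = (2057 - 45^2)/1 = 32/1 = 32: (m_7, d_7) = (m_1, d_1) = (45, 32), so from here the quotients repeat a_1, ..., a_6; the period length is 6.
So sqrt(2057) = [45; (2, 1, 4, 1, 2, 90)] with period length k = 6.
k is even, so the fundamental solution of x^2 - 2057y^2 = 1 is (p_{k-1}, q_{k-1}) = (p_5, q_5); compute convergents through index 5.
Convergents (p_i = a_i*p_{i-1} + p_{i-2}, q_i = a_i*q_{i-1} + q_{i-2} with p_{-2}=0, p_{-1}=1, q_{-2}=1, q_{-1}=0):
  i=0: a_0=45, p_0 = 45*1 + 0 = 45, q_0 = 45*0 + 1 = 1.
  i=1: a_1=2, p_1 = 2*45 + 1 = 91, q_1 = 2*1 + 0 = 2.
  i=2: a_2=1, p_2 = 1*91 + 45 = 136, q_2 = 1*2 + 1 = 3.
  i=3: a_3=4, p_3 = 4*136 + 91 = 635, q_3 = 4*3 + 2 = 14.
  i=4: a_4=1, p_4 = 1*635 + 136 = 771, q_4 = 1*14 + 3 = 17.
  i=5: a_5=2, p_5 = 2*771 + 635 = 2177, q_5 = 2*17 + 14 = 48.
Check: 2177^2 - 2057*48^2 = 4739329 - 4739328 = 1, so (x, y) = (2177, 48) solves the equation, and by the theorem it is the least positive solution.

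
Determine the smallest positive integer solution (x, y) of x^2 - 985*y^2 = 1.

First expand sqrt(985) as a continued fraction. With x_i = (sqrt(985) + m_i)/d_i and (m_0, d_0) = (0, 1): a_0 = floor(sqrt(985)) = 31, since 31^2 = 961 <= 985 < 1024 = 32^2.
Iterate m_{i+1} = d_i*a_i - m_i, d_{i+1} = (985 - m_{i+1}^2)/d_i, a_{i+1} = floor((a_0 + m_{i+1})/d_{i+1}):
  m_1 = 1*31 - 0 = 31, d_1 = (985 - 31^2)/1 = 24/1 = 24, a_1 = floor((31 + 31)/24) = 2.
  m_2 = 24*2 - 31 = 17, d_2 = (985 - 17^2)/24 = 696/24 = 29, a_2 = floor((31 + 17)/29) = 1.
  m_3 = 29*1 - 17 = 12, d_3 = (985 - 12^2)/29 = 841/29 = 29, a_3 = floor((31 + 12)/29) = 1.
  m_4 = 29*1 - 12 = 17, d_4 = (985 - 17^2)/29 = 696/29 = 24, a_4 = floor((31 + 17)/24) = 2.
  m_5 = 24*2 - 17 = 31, d_5 = (985 - 31^2)/24 = 24/24 = 1, a_5 = floor((31 + 31)/1) = 62.
  m_6 = 1*62 - 31 = 31, d_6 = (985 - 31^2)/1 = 24/1 = 24: (m_6, d_6) = (m_1, d_1) = (31, 24), so from here the quotients repeat a_1, ..., a_5; the period length is 5.
So sqrt(985) = [31; (2, 1, 1, 2, 62)] with period length k = 5.
k is odd, so (p_{k-1}, q_{k-1}) only solves x^2 - 985y^2 = -1 and the fundamental solution of x^2 - 985y^2 = 1 is (p_{2k-1}, q_{2k-1}) = (p_9, q_9); compute convergents through index 9, running through the period twice.
Convergents (p_i = a_i*p_{i-1} + p_{i-2}, q_i = a_i*q_{i-1} + q_{i-2} with p_{-2}=0, p_{-1}=1, q_{-2}=1, q_{-1}=0):
  i=0: a_0=31, p_0 = 31*1 + 0 = 31, q_0 = 31*0 + 1 = 1.
  i=1: a_1=2, p_1 = 2*31 + 1 = 63, q_1 = 2*1 + 0 = 2.
  i=2: a_2=1, p_2 = 1*63 + 31 = 94, q_2 = 1*2 + 1 = 3.
  i=3: a_3=1, p_3 = 1*94 + 63 = 157, q_3 = 1*3 + 2 = 5.
  i=4: a_4=2, p_4 = 2*157 + 94 = 408, q_4 = 2*5 + 3 = 13.
  i=5: a_5=62, p_5 = 62*408 + 157 = 25453, q_5 = 62*13 + 5 = 811.
  i=6: a_6=2, p_6 = 2*25453 + 408 = 51314, q_6 = 2*811 + 13 = 1635.
  i=7: a_7=1, p_7 = 1*51314 + 25453 = 76767, q_7 = 1*1635 + 811 = 2446.
  i=8: a_8=1, p_8 = 1*76767 + 51314 = 128081, q_8 = 1*2446 + 1635 = 4081.
  i=9: a_9=2, p_9 = 2*128081 + 76767 = 332929, q_9 = 2*4081 + 2446 = 10608.
Indeed p_4^2 - 985*q_4^2 = 166464 - 166465 = -1, not +1.
Check: 332929^2 - 985*10608^2 = 110841719041 - 110841719040 = 1, so (x, y) = (332929, 10608) solves the equation, and by the theorem it is the least positive solution.

(x, y) = (332929, 10608)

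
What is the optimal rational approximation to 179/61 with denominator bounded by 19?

Expand x = 179/61 as a continued fraction with the Euclidean algorithm:
  179 = 2*61 + 57, so a_0 = 2.
  61 = 1*57 + 4, so a_1 = 1.
  57 = 14*4 + 1, so a_2 = 14.
  4 = 4*1 + 0, so a_3 = 4.
so x = [2; 1, 14, 4].
Convergents (p_i = a_i*p_{i-1} + p_{i-2}, q_i = a_i*q_{i-1} + q_{i-2} with p_{-2}=0, p_{-1}=1, q_{-2}=1, q_{-1}=0), until the denominator exceeds 19:
  i=0: a_0=2, p_0 = 2*1 + 0 = 2, q_0 = 2*0 + 1 = 1.
  i=1: a_1=1, p_1 = 1*2 + 1 = 3, q_1 = 1*1 + 0 = 1.
  i=2: a_2=14, p_2 = 14*3 + 2 = 44, q_2 = 14*1 + 1 = 15.
  i=3: a_3=4, p_3 = 4*44 + 3 = 179, q_3 = 4*15 + 1 = 61.
q_3 = 61 > 19, so the last convergent with denominator <= 19 is p_2/q_2 = 44/15.
The closest fraction with denominator <= 19 is either p_2/q_2 or the intermediate fraction (k*p_2 + p_1)/(k*q_2 + q_1) with the largest k >= 1 whose denominator stays <= 19; these approach x as k grows, and every other convergent or intermediate fraction in range is farther away.
Largest k: floor((19 - q_1)/q_2) = floor((19 - 1)/15) = 1.
That gives (1*44 + 3)/(1*15 + 1) = 47/16.
Compare the errors: |x - 44/15| = |179*15 - 44*61|/(61*15) = 1/915, and |x - 47/16| = |179*16 - 47*61|/(61*16) = 3/976.
Cross-multiplying, 1*976 = 976 < 2745 = 3*915, so 1/915 is smaller: the convergent 44/15 is closer to x than 47/16.

44/15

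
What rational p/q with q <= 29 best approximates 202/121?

5/3

Expand x = 202/121 as a continued fraction with the Euclidean algorithm:
  202 = 1*121 + 81, so a_0 = 1.
  121 = 1*81 + 40, so a_1 = 1.
  81 = 2*40 + 1, so a_2 = 2.
  40 = 40*1 + 0, so a_3 = 40.
so x = [1; 1, 2, 40].
Convergents (p_i = a_i*p_{i-1} + p_{i-2}, q_i = a_i*q_{i-1} + q_{i-2} with p_{-2}=0, p_{-1}=1, q_{-2}=1, q_{-1}=0), until the denominator exceeds 29:
  i=0: a_0=1, p_0 = 1*1 + 0 = 1, q_0 = 1*0 + 1 = 1.
  i=1: a_1=1, p_1 = 1*1 + 1 = 2, q_1 = 1*1 + 0 = 1.
  i=2: a_2=2, p_2 = 2*2 + 1 = 5, q_2 = 2*1 + 1 = 3.
  i=3: a_3=40, p_3 = 40*5 + 2 = 202, q_3 = 40*3 + 1 = 121.
q_3 = 121 > 29, so the last convergent with denominator <= 29 is p_2/q_2 = 5/3.
The closest fraction with denominator <= 29 is either p_2/q_2 or the intermediate fraction (k*p_2 + p_1)/(k*q_2 + q_1) with the largest k >= 1 whose denominator stays <= 29; these approach x as k grows, and every other convergent or intermediate fraction in range is farther away.
Largest k: floor((29 - q_1)/q_2) = floor((29 - 1)/3) = 9.
That gives (9*5 + 2)/(9*3 + 1) = 47/28.
Compare the errors: |x - 5/3| = |202*3 - 5*121|/(121*3) = 1/363, and |x - 47/28| = |202*28 - 47*121|/(121*28) = 31/3388.
Cross-multiplying, 1*3388 = 3388 < 11253 = 31*363, so 1/363 is smaller: the convergent 5/3 is closer to x than 47/28.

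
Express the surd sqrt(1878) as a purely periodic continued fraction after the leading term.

[43; (2, 1, 42, 1, 2, 86)]

Write x_i = (sqrt(1878) + m_i)/d_i with (m_0, d_0) = (0, 1). a_0 = floor(sqrt(1878)) = 43, since 43^2 = 1849 <= 1878 < 1936 = 44^2.
Iterate m_{i+1} = d_i*a_i - m_i, d_{i+1} = (1878 - m_{i+1}^2)/d_i, a_{i+1} = floor((a_0 + m_{i+1})/d_{i+1}):
  m_1 = 1*43 - 0 = 43, d_1 = (1878 - 43^2)/1 = 29/1 = 29, a_1 = floor((43 + 43)/29) = 2.
  m_2 = 29*2 - 43 = 15, d_2 = (1878 - 15^2)/29 = 1653/29 = 57, a_2 = floor((43 + 15)/57) = 1.
  m_3 = 57*1 - 15 = 42, d_3 = (1878 - 42^2)/57 = 114/57 = 2, a_3 = floor((43 + 42)/2) = 42.
  m_4 = 2*42 - 42 = 42, d_4 = (1878 - 42^2)/2 = 114/2 = 57, a_4 = floor((43 + 42)/57) = 1.
  m_5 = 57*1 - 42 = 15, d_5 = (1878 - 15^2)/57 = 1653/57 = 29, a_5 = floor((43 + 15)/29) = 2.
  m_6 = 29*2 - 15 = 43, d_6 = (1878 - 43^2)/29 = 29/29 = 1, a_6 = floor((43 + 43)/1) = 86.
  m_7 = 1*86 - 43 = 43, d_7 = (1878 - 43^2)/1 = 29/1 = 29: (m_7, d_7) = (m_1, d_1) = (43, 29), so from here the quotients repeat a_1, ..., a_6; the period length is 6.
Hence the expansion of sqrt(1878) is a_0 = 43 followed by the repeating block 2, 1, 42, 1, 2, 86 (period 6).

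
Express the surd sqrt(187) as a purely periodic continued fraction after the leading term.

[13; (1, 2, 13, 2, 1, 26)]

Write x_i = (sqrt(187) + m_i)/d_i with (m_0, d_0) = (0, 1). a_0 = floor(sqrt(187)) = 13, since 13^2 = 169 <= 187 < 196 = 14^2.
Iterate m_{i+1} = d_i*a_i - m_i, d_{i+1} = (187 - m_{i+1}^2)/d_i, a_{i+1} = floor((a_0 + m_{i+1})/d_{i+1}):
  m_1 = 1*13 - 0 = 13, d_1 = (187 - 13^2)/1 = 18/1 = 18, a_1 = floor((13 + 13)/18) = 1.
  m_2 = 18*1 - 13 = 5, d_2 = (187 - 5^2)/18 = 162/18 = 9, a_2 = floor((13 + 5)/9) = 2.
  m_3 = 9*2 - 5 = 13, d_3 = (187 - 13^2)/9 = 18/9 = 2, a_3 = floor((13 + 13)/2) = 13.
  m_4 = 2*13 - 13 = 13, d_4 = (187 - 13^2)/2 = 18/2 = 9, a_4 = floor((13 + 13)/9) = 2.
  m_5 = 9*2 - 13 = 5, d_5 = (187 - 5^2)/9 = 162/9 = 18, a_5 = floor((13 + 5)/18) = 1.
  m_6 = 18*1 - 5 = 13, d_6 = (187 - 13^2)/18 = 18/18 = 1, a_6 = floor((13 + 13)/1) = 26.
  m_7 = 1*26 - 13 = 13, d_7 = (187 - 13^2)/1 = 18/1 = 18: (m_7, d_7) = (m_1, d_1) = (13, 18), so from here the quotients repeat a_1, ..., a_6; the period length is 6.
Hence the expansion of sqrt(187) is a_0 = 13 followed by the repeating block 1, 2, 13, 2, 1, 26 (period 6).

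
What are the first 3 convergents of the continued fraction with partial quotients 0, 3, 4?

0/1, 1/3, 4/13

Using the convergent recurrence p_i = a_i*p_{i-1} + p_{i-2}, q_i = a_i*q_{i-1} + q_{i-2} with p_{-2}=0, p_{-1}=1, q_{-2}=1, q_{-1}=0:
  i=0: a_0=0, p_0 = 0*1 + 0 = 0, q_0 = 0*0 + 1 = 1.
  i=1: a_1=3, p_1 = 3*0 + 1 = 1, q_1 = 3*1 + 0 = 3.
  i=2: a_2=4, p_2 = 4*1 + 0 = 4, q_2 = 4*3 + 1 = 13.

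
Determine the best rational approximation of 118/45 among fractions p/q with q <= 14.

Expand x = 118/45 as a continued fraction with the Euclidean algorithm:
  118 = 2*45 + 28, so a_0 = 2.
  45 = 1*28 + 17, so a_1 = 1.
  28 = 1*17 + 11, so a_2 = 1.
  17 = 1*11 + 6, so a_3 = 1.
  11 = 1*6 + 5, so a_4 = 1.
  6 = 1*5 + 1, so a_5 = 1.
  5 = 5*1 + 0, so a_6 = 5.
so x = [2; 1, 1, 1, 1, 1, 5].
Convergents (p_i = a_i*p_{i-1} + p_{i-2}, q_i = a_i*q_{i-1} + q_{i-2} with p_{-2}=0, p_{-1}=1, q_{-2}=1, q_{-1}=0), until the denominator exceeds 14:
  i=0: a_0=2, p_0 = 2*1 + 0 = 2, q_0 = 2*0 + 1 = 1.
  i=1: a_1=1, p_1 = 1*2 + 1 = 3, q_1 = 1*1 + 0 = 1.
  i=2: a_2=1, p_2 = 1*3 + 2 = 5, q_2 = 1*1 + 1 = 2.
  i=3: a_3=1, p_3 = 1*5 + 3 = 8, q_3 = 1*2 + 1 = 3.
  i=4: a_4=1, p_4 = 1*8 + 5 = 13, q_4 = 1*3 + 2 = 5.
  i=5: a_5=1, p_5 = 1*13 + 8 = 21, q_5 = 1*5 + 3 = 8.
  i=6: a_6=5, p_6 = 5*21 + 13 = 118, q_6 = 5*8 + 5 = 45.
q_6 = 45 > 14, so the last convergent with denominator <= 14 is p_5/q_5 = 21/8.
The closest fraction with denominator <= 14 is either p_5/q_5 or the intermediate fraction (k*p_5 + p_4)/(k*q_5 + q_4) with the largest k >= 1 whose denominator stays <= 14; these approach x as k grows, and every other convergent or intermediate fraction in range is farther away.
Largest k: floor((14 - q_4)/q_5) = floor((14 - 5)/8) = 1.
That gives (1*21 + 13)/(1*8 + 5) = 34/13.
Compare the errors: |x - 21/8| = |118*8 - 21*45|/(45*8) = 1/360, and |x - 34/13| = |118*13 - 34*45|/(45*13) = 4/585.
Cross-multiplying, 1*585 = 585 < 1440 = 4*360, so 1/360 is smaller: the convergent 21/8 is closer to x than 34/13.

21/8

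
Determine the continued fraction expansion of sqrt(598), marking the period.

Write x_i = (sqrt(598) + m_i)/d_i with (m_0, d_0) = (0, 1). a_0 = floor(sqrt(598)) = 24, since 24^2 = 576 <= 598 < 625 = 25^2.
Iterate m_{i+1} = d_i*a_i - m_i, d_{i+1} = (598 - m_{i+1}^2)/d_i, a_{i+1} = floor((a_0 + m_{i+1})/d_{i+1}):
  m_1 = 1*24 - 0 = 24, d_1 = (598 - 24^2)/1 = 22/1 = 22, a_1 = floor((24 + 24)/22) = 2.
  m_2 = 22*2 - 24 = 20, d_2 = (598 - 20^2)/22 = 198/22 = 9, a_2 = floor((24 + 20)/9) = 4.
  m_3 = 9*4 - 20 = 16, d_3 = (598 - 16^2)/9 = 342/9 = 38, a_3 = floor((24 + 16)/38) = 1.
  m_4 = 38*1 - 16 = 22, d_4 = (598 - 22^2)/38 = 114/38 = 3, a_4 = floor((24 + 22)/3) = 15.
  m_5 = 3*15 - 22 = 23, d_5 = (598 - 23^2)/3 = 69/3 = 23, a_5 = floor((24 + 23)/23) = 2.
  m_6 = 23*2 - 23 = 23, d_6 = (598 - 23^2)/23 = 69/23 = 3, a_6 = floor((24 + 23)/3) = 15.
  m_7 = 3*15 - 23 = 22, d_7 = (598 - 22^2)/3 = 114/3 = 38, a_7 = floor((24 + 22)/38) = 1.
  m_8 = 38*1 - 22 = 16, d_8 = (598 - 16^2)/38 = 342/38 = 9, a_8 = floor((24 + 16)/9) = 4.
  m_9 = 9*4 - 16 = 20, d_9 = (598 - 20^2)/9 = 198/9 = 22, a_9 = floor((24 + 20)/22) = 2.
  m_10 = 22*2 - 20 = 24, d_10 = (598 - 24^2)/22 = 22/22 = 1, a_10 = floor((24 + 24)/1) = 48.
  m_11 = 1*48 - 24 = 24, d_11 = (598 - 24^2)/1 = 22/1 = 22: (m_11, d_11) = (m_1, d_1) = (24, 22), so from here the quotients repeat a_1, ..., a_10; the period length is 10.
Hence the expansion of sqrt(598) is a_0 = 24 followed by the repeating block 2, 4, 1, 15, 2, 15, 1, 4, 2, 48 (period 10).

[24; (2, 4, 1, 15, 2, 15, 1, 4, 2, 48)]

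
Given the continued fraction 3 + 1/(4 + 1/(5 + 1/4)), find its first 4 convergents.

3/1, 13/4, 68/21, 285/88

Using the convergent recurrence p_i = a_i*p_{i-1} + p_{i-2}, q_i = a_i*q_{i-1} + q_{i-2} with p_{-2}=0, p_{-1}=1, q_{-2}=1, q_{-1}=0:
  i=0: a_0=3, p_0 = 3*1 + 0 = 3, q_0 = 3*0 + 1 = 1.
  i=1: a_1=4, p_1 = 4*3 + 1 = 13, q_1 = 4*1 + 0 = 4.
  i=2: a_2=5, p_2 = 5*13 + 3 = 68, q_2 = 5*4 + 1 = 21.
  i=3: a_3=4, p_3 = 4*68 + 13 = 285, q_3 = 4*21 + 4 = 88.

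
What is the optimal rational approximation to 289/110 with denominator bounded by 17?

Expand x = 289/110 as a continued fraction with the Euclidean algorithm:
  289 = 2*110 + 69, so a_0 = 2.
  110 = 1*69 + 41, so a_1 = 1.
  69 = 1*41 + 28, so a_2 = 1.
  41 = 1*28 + 13, so a_3 = 1.
  28 = 2*13 + 2, so a_4 = 2.
  13 = 6*2 + 1, so a_5 = 6.
  2 = 2*1 + 0, so a_6 = 2.
so x = [2; 1, 1, 1, 2, 6, 2].
Convergents (p_i = a_i*p_{i-1} + p_{i-2}, q_i = a_i*q_{i-1} + q_{i-2} with p_{-2}=0, p_{-1}=1, q_{-2}=1, q_{-1}=0), until the denominator exceeds 17:
  i=0: a_0=2, p_0 = 2*1 + 0 = 2, q_0 = 2*0 + 1 = 1.
  i=1: a_1=1, p_1 = 1*2 + 1 = 3, q_1 = 1*1 + 0 = 1.
  i=2: a_2=1, p_2 = 1*3 + 2 = 5, q_2 = 1*1 + 1 = 2.
  i=3: a_3=1, p_3 = 1*5 + 3 = 8, q_3 = 1*2 + 1 = 3.
  i=4: a_4=2, p_4 = 2*8 + 5 = 21, q_4 = 2*3 + 2 = 8.
  i=5: a_5=6, p_5 = 6*21 + 8 = 134, q_5 = 6*8 + 3 = 51.
q_5 = 51 > 17, so the last convergent with denominator <= 17 is p_4/q_4 = 21/8.
The closest fraction with denominator <= 17 is either p_4/q_4 or the intermediate fraction (k*p_4 + p_3)/(k*q_4 + q_3) with the largest k >= 1 whose denominator stays <= 17; these approach x as k grows, and every other convergent or intermediate fraction in range is farther away.
Largest k: floor((17 - q_3)/q_4) = floor((17 - 3)/8) = 1.
That gives (1*21 + 8)/(1*8 + 3) = 29/11.
Compare the errors: |x - 21/8| = |289*8 - 21*110|/(110*8) = 2/880, and |x - 29/11| = |289*11 - 29*110|/(110*11) = 11/1210.
Cross-multiplying, 2*1210 = 2420 < 9680 = 11*880, so 2/880 is smaller: the convergent 21/8 is closer to x than 29/11.

21/8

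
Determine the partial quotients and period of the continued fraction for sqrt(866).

[29; (2, 2, 1, 28, 1, 2, 2, 58)]

Write x_i = (sqrt(866) + m_i)/d_i with (m_0, d_0) = (0, 1). a_0 = floor(sqrt(866)) = 29, since 29^2 = 841 <= 866 < 900 = 30^2.
Iterate m_{i+1} = d_i*a_i - m_i, d_{i+1} = (866 - m_{i+1}^2)/d_i, a_{i+1} = floor((a_0 + m_{i+1})/d_{i+1}):
  m_1 = 1*29 - 0 = 29, d_1 = (866 - 29^2)/1 = 25/1 = 25, a_1 = floor((29 + 29)/25) = 2.
  m_2 = 25*2 - 29 = 21, d_2 = (866 - 21^2)/25 = 425/25 = 17, a_2 = floor((29 + 21)/17) = 2.
  m_3 = 17*2 - 21 = 13, d_3 = (866 - 13^2)/17 = 697/17 = 41, a_3 = floor((29 + 13)/41) = 1.
  m_4 = 41*1 - 13 = 28, d_4 = (866 - 28^2)/41 = 82/41 = 2, a_4 = floor((29 + 28)/2) = 28.
  m_5 = 2*28 - 28 = 28, d_5 = (866 - 28^2)/2 = 82/2 = 41, a_5 = floor((29 + 28)/41) = 1.
  m_6 = 41*1 - 28 = 13, d_6 = (866 - 13^2)/41 = 697/41 = 17, a_6 = floor((29 + 13)/17) = 2.
  m_7 = 17*2 - 13 = 21, d_7 = (866 - 21^2)/17 = 425/17 = 25, a_7 = floor((29 + 21)/25) = 2.
  m_8 = 25*2 - 21 = 29, d_8 = (866 - 29^2)/25 = 25/25 = 1, a_8 = floor((29 + 29)/1) = 58.
  m_9 = 1*58 - 29 = 29, d_9 = (866 - 29^2)/1 = 25/1 = 25: (m_9, d_9) = (m_1, d_1) = (29, 25), so from here the quotients repeat a_1, ..., a_8; the period length is 8.
Hence the expansion of sqrt(866) is a_0 = 29 followed by the repeating block 2, 2, 1, 28, 1, 2, 2, 58 (period 8).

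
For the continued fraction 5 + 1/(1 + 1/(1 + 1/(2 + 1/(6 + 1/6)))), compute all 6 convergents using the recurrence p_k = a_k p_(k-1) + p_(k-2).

5/1, 6/1, 11/2, 28/5, 179/32, 1102/197

Using the convergent recurrence p_i = a_i*p_{i-1} + p_{i-2}, q_i = a_i*q_{i-1} + q_{i-2} with p_{-2}=0, p_{-1}=1, q_{-2}=1, q_{-1}=0:
  i=0: a_0=5, p_0 = 5*1 + 0 = 5, q_0 = 5*0 + 1 = 1.
  i=1: a_1=1, p_1 = 1*5 + 1 = 6, q_1 = 1*1 + 0 = 1.
  i=2: a_2=1, p_2 = 1*6 + 5 = 11, q_2 = 1*1 + 1 = 2.
  i=3: a_3=2, p_3 = 2*11 + 6 = 28, q_3 = 2*2 + 1 = 5.
  i=4: a_4=6, p_4 = 6*28 + 11 = 179, q_4 = 6*5 + 2 = 32.
  i=5: a_5=6, p_5 = 6*179 + 28 = 1102, q_5 = 6*32 + 5 = 197.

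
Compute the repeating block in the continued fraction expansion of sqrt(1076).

Write x_i = (sqrt(1076) + m_i)/d_i with (m_0, d_0) = (0, 1). a_0 = floor(sqrt(1076)) = 32, since 32^2 = 1024 <= 1076 < 1089 = 33^2.
Iterate m_{i+1} = d_i*a_i - m_i, d_{i+1} = (1076 - m_{i+1}^2)/d_i, a_{i+1} = floor((a_0 + m_{i+1})/d_{i+1}):
  m_1 = 1*32 - 0 = 32, d_1 = (1076 - 32^2)/1 = 52/1 = 52, a_1 = floor((32 + 32)/52) = 1.
  m_2 = 52*1 - 32 = 20, d_2 = (1076 - 20^2)/52 = 676/52 = 13, a_2 = floor((32 + 20)/13) = 4.
  m_3 = 13*4 - 20 = 32, d_3 = (1076 - 32^2)/13 = 52/13 = 4, a_3 = floor((32 + 32)/4) = 16.
  m_4 = 4*16 - 32 = 32, d_4 = (1076 - 32^2)/4 = 52/4 = 13, a_4 = floor((32 + 32)/13) = 4.
  m_5 = 13*4 - 32 = 20, d_5 = (1076 - 20^2)/13 = 676/13 = 52, a_5 = floor((32 + 20)/52) = 1.
  m_6 = 52*1 - 20 = 32, d_6 = (1076 - 32^2)/52 = 52/52 = 1, a_6 = floor((32 + 32)/1) = 64.
  m_7 = 1*64 - 32 = 32, d_7 = (1076 - 32^2)/1 = 52/1 = 52: (m_7, d_7) = (m_1, d_1) = (32, 52), so from here the quotients repeat a_1, ..., a_6; the period length is 6.
Hence the expansion of sqrt(1076) is a_0 = 32 followed by the repeating block 1, 4, 16, 4, 1, 64 (period 6).

[32; (1, 4, 16, 4, 1, 64)]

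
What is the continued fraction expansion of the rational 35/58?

[0; 1, 1, 1, 1, 11]

Run the Euclidean algorithm on 35 and 58; the successive quotients are the partial quotients a_0, a_1, ... (each step inverts the fractional part left over by the previous one):
  35 = 0*58 + 35, so a_0 = 0.
  58 = 1*35 + 23, so a_1 = 1.
  35 = 1*23 + 12, so a_2 = 1.
  23 = 1*12 + 11, so a_3 = 1.
  12 = 1*11 + 1, so a_4 = 1.
  11 = 11*1 + 0, so a_5 = 11.
The remainder reaches 0 after 6 divisions, so the expansion has 6 partial quotients, read off in order.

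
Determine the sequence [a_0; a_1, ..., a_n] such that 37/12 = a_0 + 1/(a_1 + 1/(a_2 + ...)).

[3; 12]

Run the Euclidean algorithm on 37 and 12; the successive quotients are the partial quotients a_0, a_1, ... (each step inverts the fractional part left over by the previous one):
  37 = 3*12 + 1, so a_0 = 3.
  12 = 12*1 + 0, so a_1 = 12.
The remainder reaches 0 after 2 divisions, so the expansion has 2 partial quotients, read off in order.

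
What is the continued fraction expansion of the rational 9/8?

Run the Euclidean algorithm on 9 and 8; the successive quotients are the partial quotients a_0, a_1, ... (each step inverts the fractional part left over by the previous one):
  9 = 1*8 + 1, so a_0 = 1.
  8 = 8*1 + 0, so a_1 = 8.
The remainder reaches 0 after 2 divisions, so the expansion has 2 partial quotients, read off in order.

[1; 8]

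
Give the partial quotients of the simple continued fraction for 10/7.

Run the Euclidean algorithm on 10 and 7; the successive quotients are the partial quotients a_0, a_1, ... (each step inverts the fractional part left over by the previous one):
  10 = 1*7 + 3, so a_0 = 1.
  7 = 2*3 + 1, so a_1 = 2.
  3 = 3*1 + 0, so a_2 = 3.
The remainder reaches 0 after 3 divisions, so the expansion has 3 partial quotients, read off in order.

[1; 2, 3]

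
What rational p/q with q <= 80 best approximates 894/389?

Expand x = 894/389 as a continued fraction with the Euclidean algorithm:
  894 = 2*389 + 116, so a_0 = 2.
  389 = 3*116 + 41, so a_1 = 3.
  116 = 2*41 + 34, so a_2 = 2.
  41 = 1*34 + 7, so a_3 = 1.
  34 = 4*7 + 6, so a_4 = 4.
  7 = 1*6 + 1, so a_5 = 1.
  6 = 6*1 + 0, so a_6 = 6.
so x = [2; 3, 2, 1, 4, 1, 6].
Convergents (p_i = a_i*p_{i-1} + p_{i-2}, q_i = a_i*q_{i-1} + q_{i-2} with p_{-2}=0, p_{-1}=1, q_{-2}=1, q_{-1}=0), until the denominator exceeds 80:
  i=0: a_0=2, p_0 = 2*1 + 0 = 2, q_0 = 2*0 + 1 = 1.
  i=1: a_1=3, p_1 = 3*2 + 1 = 7, q_1 = 3*1 + 0 = 3.
  i=2: a_2=2, p_2 = 2*7 + 2 = 16, q_2 = 2*3 + 1 = 7.
  i=3: a_3=1, p_3 = 1*16 + 7 = 23, q_3 = 1*7 + 3 = 10.
  i=4: a_4=4, p_4 = 4*23 + 16 = 108, q_4 = 4*10 + 7 = 47.
  i=5: a_5=1, p_5 = 1*108 + 23 = 131, q_5 = 1*47 + 10 = 57.
  i=6: a_6=6, p_6 = 6*131 + 108 = 894, q_6 = 6*57 + 47 = 389.
q_6 = 389 > 80, so the last convergent with denominator <= 80 is p_5/q_5 = 131/57.
The closest fraction with denominator <= 80 is either p_5/q_5 or the intermediate fraction (k*p_5 + p_4)/(k*q_5 + q_4) with the largest k >= 1 whose denominator stays <= 80; these approach x as k grows, and every other convergent or intermediate fraction in range is farther away.
Largest k: floor((80 - q_4)/q_5) = floor((80 - 47)/57) = 0.
Since k = 0, no intermediate fraction beyond p_5/q_5 has denominator <= 80, so the convergent 131/57 is the closest (its error is |894*57 - 131*389|/(389*57) = 1/22173).

131/57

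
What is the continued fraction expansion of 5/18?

[0; 3, 1, 1, 2]

Run the Euclidean algorithm on 5 and 18; the successive quotients are the partial quotients a_0, a_1, ... (each step inverts the fractional part left over by the previous one):
  5 = 0*18 + 5, so a_0 = 0.
  18 = 3*5 + 3, so a_1 = 3.
  5 = 1*3 + 2, so a_2 = 1.
  3 = 1*2 + 1, so a_3 = 1.
  2 = 2*1 + 0, so a_4 = 2.
The remainder reaches 0 after 5 divisions, so the expansion has 5 partial quotients, read off in order.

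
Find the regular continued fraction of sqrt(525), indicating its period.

[22; (1, 10, 2, 10, 1, 44)]

Write x_i = (sqrt(525) + m_i)/d_i with (m_0, d_0) = (0, 1). a_0 = floor(sqrt(525)) = 22, since 22^2 = 484 <= 525 < 529 = 23^2.
Iterate m_{i+1} = d_i*a_i - m_i, d_{i+1} = (525 - m_{i+1}^2)/d_i, a_{i+1} = floor((a_0 + m_{i+1})/d_{i+1}):
  m_1 = 1*22 - 0 = 22, d_1 = (525 - 22^2)/1 = 41/1 = 41, a_1 = floor((22 + 22)/41) = 1.
  m_2 = 41*1 - 22 = 19, d_2 = (525 - 19^2)/41 = 164/41 = 4, a_2 = floor((22 + 19)/4) = 10.
  m_3 = 4*10 - 19 = 21, d_3 = (525 - 21^2)/4 = 84/4 = 21, a_3 = floor((22 + 21)/21) = 2.
  m_4 = 21*2 - 21 = 21, d_4 = (525 - 21^2)/21 = 84/21 = 4, a_4 = floor((22 + 21)/4) = 10.
  m_5 = 4*10 - 21 = 19, d_5 = (525 - 19^2)/4 = 164/4 = 41, a_5 = floor((22 + 19)/41) = 1.
  m_6 = 41*1 - 19 = 22, d_6 = (525 - 22^2)/41 = 41/41 = 1, a_6 = floor((22 + 22)/1) = 44.
  m_7 = 1*44 - 22 = 22, d_7 = (525 - 22^2)/1 = 41/1 = 41: (m_7, d_7) = (m_1, d_1) = (22, 41), so from here the quotients repeat a_1, ..., a_6; the period length is 6.
Hence the expansion of sqrt(525) is a_0 = 22 followed by the repeating block 1, 10, 2, 10, 1, 44 (period 6).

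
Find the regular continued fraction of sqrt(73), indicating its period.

[8; (1, 1, 5, 5, 1, 1, 16)]

Write x_i = (sqrt(73) + m_i)/d_i with (m_0, d_0) = (0, 1). a_0 = floor(sqrt(73)) = 8, since 8^2 = 64 <= 73 < 81 = 9^2.
Iterate m_{i+1} = d_i*a_i - m_i, d_{i+1} = (73 - m_{i+1}^2)/d_i, a_{i+1} = floor((a_0 + m_{i+1})/d_{i+1}):
  m_1 = 1*8 - 0 = 8, d_1 = (73 - 8^2)/1 = 9/1 = 9, a_1 = floor((8 + 8)/9) = 1.
  m_2 = 9*1 - 8 = 1, d_2 = (73 - 1^2)/9 = 72/9 = 8, a_2 = floor((8 + 1)/8) = 1.
  m_3 = 8*1 - 1 = 7, d_3 = (73 - 7^2)/8 = 24/8 = 3, a_3 = floor((8 + 7)/3) = 5.
  m_4 = 3*5 - 7 = 8, d_4 = (73 - 8^2)/3 = 9/3 = 3, a_4 = floor((8 + 8)/3) = 5.
  m_5 = 3*5 - 8 = 7, d_5 = (73 - 7^2)/3 = 24/3 = 8, a_5 = floor((8 + 7)/8) = 1.
  m_6 = 8*1 - 7 = 1, d_6 = (73 - 1^2)/8 = 72/8 = 9, a_6 = floor((8 + 1)/9) = 1.
  m_7 = 9*1 - 1 = 8, d_7 = (73 - 8^2)/9 = 9/9 = 1, a_7 = floor((8 + 8)/1) = 16.
  m_8 = 1*16 - 8 = 8, d_8 = (73 - 8^2)/1 = 9/1 = 9: (m_8, d_8) = (m_1, d_1) = (8, 9), so from here the quotients repeat a_1, ..., a_7; the period length is 7.
Hence the expansion of sqrt(73) is a_0 = 8 followed by the repeating block 1, 1, 5, 5, 1, 1, 16 (period 7).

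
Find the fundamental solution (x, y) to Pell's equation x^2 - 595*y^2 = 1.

(x, y) = (18514, 759)

First expand sqrt(595) as a continued fraction. With x_i = (sqrt(595) + m_i)/d_i and (m_0, d_0) = (0, 1): a_0 = floor(sqrt(595)) = 24, since 24^2 = 576 <= 595 < 625 = 25^2.
Iterate m_{i+1} = d_i*a_i - m_i, d_{i+1} = (595 - m_{i+1}^2)/d_i, a_{i+1} = floor((a_0 + m_{i+1})/d_{i+1}):
  m_1 = 1*24 - 0 = 24, d_1 = (595 - 24^2)/1 = 19/1 = 19, a_1 = floor((24 + 24)/19) = 2.
  m_2 = 19*2 - 24 = 14, d_2 = (595 - 14^2)/19 = 399/19 = 21, a_2 = floor((24 + 14)/21) = 1.
  m_3 = 21*1 - 14 = 7, d_3 = (595 - 7^2)/21 = 546/21 = 26, a_3 = floor((24 + 7)/26) = 1.
  m_4 = 26*1 - 7 = 19, d_4 = (595 - 19^2)/26 = 234/26 = 9, a_4 = floor((24 + 19)/9) = 4.
  m_5 = 9*4 - 19 = 17, d_5 = (595 - 17^2)/9 = 306/9 = 34, a_5 = floor((24 + 17)/34) = 1.
  m_6 = 34*1 - 17 = 17, d_6 = (595 - 17^2)/34 = 306/34 = 9, a_6 = floor((24 + 17)/9) = 4.
  m_7 = 9*4 - 17 = 19, d_7 = (595 - 19^2)/9 = 234/9 = 26, a_7 = floor((24 + 19)/26) = 1.
  m_8 = 26*1 - 19 = 7, d_8 = (595 - 7^2)/26 = 546/26 = 21, a_8 = floor((24 + 7)/21) = 1.
  m_9 = 21*1 - 7 = 14, d_9 = (595 - 14^2)/21 = 399/21 = 19, a_9 = floor((24 + 14)/19) = 2.
  m_10 = 19*2 - 14 = 24, d_10 = (595 - 24^2)/19 = 19/19 = 1, a_10 = floor((24 + 24)/1) = 48.
  m_11 = 1*48 - 24 = 24, d_11 = (595 - 24^2)/1 = 19/1 = 19: (m_11, d_11) = (m_1, d_1) = (24, 19), so from here the quotients repeat a_1, ..., a_10; the period length is 10.
So sqrt(595) = [24; (2, 1, 1, 4, 1, 4, 1, 1, 2, 48)] with period length k = 10.
k is even, so the fundamental solution of x^2 - 595y^2 = 1 is (p_{k-1}, q_{k-1}) = (p_9, q_9); compute convergents through index 9.
Convergents (p_i = a_i*p_{i-1} + p_{i-2}, q_i = a_i*q_{i-1} + q_{i-2} with p_{-2}=0, p_{-1}=1, q_{-2}=1, q_{-1}=0):
  i=0: a_0=24, p_0 = 24*1 + 0 = 24, q_0 = 24*0 + 1 = 1.
  i=1: a_1=2, p_1 = 2*24 + 1 = 49, q_1 = 2*1 + 0 = 2.
  i=2: a_2=1, p_2 = 1*49 + 24 = 73, q_2 = 1*2 + 1 = 3.
  i=3: a_3=1, p_3 = 1*73 + 49 = 122, q_3 = 1*3 + 2 = 5.
  i=4: a_4=4, p_4 = 4*122 + 73 = 561, q_4 = 4*5 + 3 = 23.
  i=5: a_5=1, p_5 = 1*561 + 122 = 683, q_5 = 1*23 + 5 = 28.
  i=6: a_6=4, p_6 = 4*683 + 561 = 3293, q_6 = 4*28 + 23 = 135.
  i=7: a_7=1, p_7 = 1*3293 + 683 = 3976, q_7 = 1*135 + 28 = 163.
  i=8: a_8=1, p_8 = 1*3976 + 3293 = 7269, q_8 = 1*163 + 135 = 298.
  i=9: a_9=2, p_9 = 2*7269 + 3976 = 18514, q_9 = 2*298 + 163 = 759.
Check: 18514^2 - 595*759^2 = 342768196 - 342768195 = 1, so (x, y) = (18514, 759) solves the equation, and by the theorem it is the least positive solution.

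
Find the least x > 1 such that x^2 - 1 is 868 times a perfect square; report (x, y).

First expand sqrt(868) as a continued fraction. With x_i = (sqrt(868) + m_i)/d_i and (m_0, d_0) = (0, 1): a_0 = floor(sqrt(868)) = 29, since 29^2 = 841 <= 868 < 900 = 30^2.
Iterate m_{i+1} = d_i*a_i - m_i, d_{i+1} = (868 - m_{i+1}^2)/d_i, a_{i+1} = floor((a_0 + m_{i+1})/d_{i+1}):
  m_1 = 1*29 - 0 = 29, d_1 = (868 - 29^2)/1 = 27/1 = 27, a_1 = floor((29 + 29)/27) = 2.
  m_2 = 27*2 - 29 = 25, d_2 = (868 - 25^2)/27 = 243/27 = 9, a_2 = floor((29 + 25)/9) = 6.
  m_3 = 9*6 - 25 = 29, d_3 = (868 - 29^2)/9 = 27/9 = 3, a_3 = floor((29 + 29)/3) = 19.
  m_4 = 3*19 - 29 = 28, d_4 = (868 - 28^2)/3 = 84/3 = 28, a_4 = floor((29 + 28)/28) = 2.
  m_5 = 28*2 - 28 = 28, d_5 = (868 - 28^2)/28 = 84/28 = 3, a_5 = floor((29 + 28)/3) = 19.
  m_6 = 3*19 - 28 = 29, d_6 = (868 - 29^2)/3 = 27/3 = 9, a_6 = floor((29 + 29)/9) = 6.
  m_7 = 9*6 - 29 = 25, d_7 = (868 - 25^2)/9 = 243/9 = 27, a_7 = floor((29 + 25)/27) = 2.
  m_8 = 27*2 - 25 = 29, d_8 = (868 - 29^2)/27 = 27/27 = 1, a_8 = floor((29 + 29)/1) = 58.
  m_9 = 1*58 - 29 = 29, d_9 = (868 - 29^2)/1 = 27/1 = 27: (m_9, d_9) = (m_1, d_1) = (29, 27), so from here the quotients repeat a_1, ..., a_8; the period length is 8.
So sqrt(868) = [29; (2, 6, 19, 2, 19, 6, 2, 58)] with period length k = 8.
k is even, so the fundamental solution of x^2 - 868y^2 = 1 is (p_{k-1}, q_{k-1}) = (p_7, q_7); compute convergents through index 7.
Convergents (p_i = a_i*p_{i-1} + p_{i-2}, q_i = a_i*q_{i-1} + q_{i-2} with p_{-2}=0, p_{-1}=1, q_{-2}=1, q_{-1}=0):
  i=0: a_0=29, p_0 = 29*1 + 0 = 29, q_0 = 29*0 + 1 = 1.
  i=1: a_1=2, p_1 = 2*29 + 1 = 59, q_1 = 2*1 + 0 = 2.
  i=2: a_2=6, p_2 = 6*59 + 29 = 383, q_2 = 6*2 + 1 = 13.
  i=3: a_3=19, p_3 = 19*383 + 59 = 7336, q_3 = 19*13 + 2 = 249.
  i=4: a_4=2, p_4 = 2*7336 + 383 = 15055, q_4 = 2*249 + 13 = 511.
  i=5: a_5=19, p_5 = 19*15055 + 7336 = 293381, q_5 = 19*511 + 249 = 9958.
  i=6: a_6=6, p_6 = 6*293381 + 15055 = 1775341, q_6 = 6*9958 + 511 = 60259.
  i=7: a_7=2, p_7 = 2*1775341 + 293381 = 3844063, q_7 = 2*60259 + 9958 = 130476.
Check: 3844063^2 - 868*130476^2 = 14776820347969 - 14776820347968 = 1, so (x, y) = (3844063, 130476) solves the equation, and by the theorem it is the least positive solution.

(x, y) = (3844063, 130476)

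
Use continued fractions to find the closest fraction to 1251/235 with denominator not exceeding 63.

181/34

Expand x = 1251/235 as a continued fraction with the Euclidean algorithm:
  1251 = 5*235 + 76, so a_0 = 5.
  235 = 3*76 + 7, so a_1 = 3.
  76 = 10*7 + 6, so a_2 = 10.
  7 = 1*6 + 1, so a_3 = 1.
  6 = 6*1 + 0, so a_4 = 6.
so x = [5; 3, 10, 1, 6].
Convergents (p_i = a_i*p_{i-1} + p_{i-2}, q_i = a_i*q_{i-1} + q_{i-2} with p_{-2}=0, p_{-1}=1, q_{-2}=1, q_{-1}=0), until the denominator exceeds 63:
  i=0: a_0=5, p_0 = 5*1 + 0 = 5, q_0 = 5*0 + 1 = 1.
  i=1: a_1=3, p_1 = 3*5 + 1 = 16, q_1 = 3*1 + 0 = 3.
  i=2: a_2=10, p_2 = 10*16 + 5 = 165, q_2 = 10*3 + 1 = 31.
  i=3: a_3=1, p_3 = 1*165 + 16 = 181, q_3 = 1*31 + 3 = 34.
  i=4: a_4=6, p_4 = 6*181 + 165 = 1251, q_4 = 6*34 + 31 = 235.
q_4 = 235 > 63, so the last convergent with denominator <= 63 is p_3/q_3 = 181/34.
The closest fraction with denominator <= 63 is either p_3/q_3 or the intermediate fraction (k*p_3 + p_2)/(k*q_3 + q_2) with the largest k >= 1 whose denominator stays <= 63; these approach x as k grows, and every other convergent or intermediate fraction in range is farther away.
Largest k: floor((63 - q_2)/q_3) = floor((63 - 31)/34) = 0.
Since k = 0, no intermediate fraction beyond p_3/q_3 has denominator <= 63, so the convergent 181/34 is the closest (its error is |1251*34 - 181*235|/(235*34) = 1/7990).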